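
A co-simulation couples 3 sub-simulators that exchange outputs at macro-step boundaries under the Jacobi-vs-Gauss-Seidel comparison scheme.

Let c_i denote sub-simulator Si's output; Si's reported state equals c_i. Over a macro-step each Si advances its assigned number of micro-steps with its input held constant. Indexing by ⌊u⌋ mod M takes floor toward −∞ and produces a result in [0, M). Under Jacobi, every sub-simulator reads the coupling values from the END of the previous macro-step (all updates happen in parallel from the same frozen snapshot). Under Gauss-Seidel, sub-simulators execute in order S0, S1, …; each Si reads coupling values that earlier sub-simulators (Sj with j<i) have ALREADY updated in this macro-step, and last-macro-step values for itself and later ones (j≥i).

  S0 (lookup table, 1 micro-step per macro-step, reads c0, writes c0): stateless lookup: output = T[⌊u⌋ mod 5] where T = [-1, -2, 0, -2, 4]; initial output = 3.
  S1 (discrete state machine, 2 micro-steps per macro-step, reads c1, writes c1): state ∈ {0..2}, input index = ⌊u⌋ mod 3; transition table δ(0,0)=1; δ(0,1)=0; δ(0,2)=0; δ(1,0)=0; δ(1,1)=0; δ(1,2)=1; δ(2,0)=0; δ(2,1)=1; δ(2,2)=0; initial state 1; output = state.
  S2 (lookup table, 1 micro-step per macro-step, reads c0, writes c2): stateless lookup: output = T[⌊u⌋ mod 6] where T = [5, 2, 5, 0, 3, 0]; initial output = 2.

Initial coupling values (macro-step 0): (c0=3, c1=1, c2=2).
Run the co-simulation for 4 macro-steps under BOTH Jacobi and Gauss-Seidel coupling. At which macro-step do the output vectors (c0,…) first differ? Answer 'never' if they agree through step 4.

first divergence at macro-step: 1

[Jacobi] macro 1: S0 reads c0=3 → after 1×micro: -2; S1 reads c1=1 → after 2×micro: 0; S2 reads c0=3 → after 1×micro: 0 ⇒ (c0=-2, c1=0, c2=0)
[Jacobi] macro 2: S0 reads c0=-2 → after 1×micro: -2; S1 reads c1=0 → after 2×micro: 0; S2 reads c0=-2 → after 1×micro: 3 ⇒ (c0=-2, c1=0, c2=3)
[Jacobi] macro 3: S0 reads c0=-2 → after 1×micro: -2; S1 reads c1=0 → after 2×micro: 0; S2 reads c0=-2 → after 1×micro: 3 ⇒ (c0=-2, c1=0, c2=3)
[Jacobi] macro 4: S0 reads c0=-2 → after 1×micro: -2; S1 reads c1=0 → after 2×micro: 0; S2 reads c0=-2 → after 1×micro: 3 ⇒ (c0=-2, c1=0, c2=3)
[Gauss-Seidel] macro 1: S0 reads c0=3 → after 1×micro: -2; S1 reads c1=1 → after 2×micro: 0; S2 reads c0=-2 → after 1×micro: 3 ⇒ (c0=-2, c1=0, c2=3)
[Gauss-Seidel] macro 2: S0 reads c0=-2 → after 1×micro: -2; S1 reads c1=0 → after 2×micro: 0; S2 reads c0=-2 → after 1×micro: 3 ⇒ (c0=-2, c1=0, c2=3)
[Gauss-Seidel] macro 3: S0 reads c0=-2 → after 1×micro: -2; S1 reads c1=0 → after 2×micro: 0; S2 reads c0=-2 → after 1×micro: 3 ⇒ (c0=-2, c1=0, c2=3)
[Gauss-Seidel] macro 4: S0 reads c0=-2 → after 1×micro: -2; S1 reads c1=0 → after 2×micro: 0; S2 reads c0=-2 → after 1×micro: 3 ⇒ (c0=-2, c1=0, c2=3)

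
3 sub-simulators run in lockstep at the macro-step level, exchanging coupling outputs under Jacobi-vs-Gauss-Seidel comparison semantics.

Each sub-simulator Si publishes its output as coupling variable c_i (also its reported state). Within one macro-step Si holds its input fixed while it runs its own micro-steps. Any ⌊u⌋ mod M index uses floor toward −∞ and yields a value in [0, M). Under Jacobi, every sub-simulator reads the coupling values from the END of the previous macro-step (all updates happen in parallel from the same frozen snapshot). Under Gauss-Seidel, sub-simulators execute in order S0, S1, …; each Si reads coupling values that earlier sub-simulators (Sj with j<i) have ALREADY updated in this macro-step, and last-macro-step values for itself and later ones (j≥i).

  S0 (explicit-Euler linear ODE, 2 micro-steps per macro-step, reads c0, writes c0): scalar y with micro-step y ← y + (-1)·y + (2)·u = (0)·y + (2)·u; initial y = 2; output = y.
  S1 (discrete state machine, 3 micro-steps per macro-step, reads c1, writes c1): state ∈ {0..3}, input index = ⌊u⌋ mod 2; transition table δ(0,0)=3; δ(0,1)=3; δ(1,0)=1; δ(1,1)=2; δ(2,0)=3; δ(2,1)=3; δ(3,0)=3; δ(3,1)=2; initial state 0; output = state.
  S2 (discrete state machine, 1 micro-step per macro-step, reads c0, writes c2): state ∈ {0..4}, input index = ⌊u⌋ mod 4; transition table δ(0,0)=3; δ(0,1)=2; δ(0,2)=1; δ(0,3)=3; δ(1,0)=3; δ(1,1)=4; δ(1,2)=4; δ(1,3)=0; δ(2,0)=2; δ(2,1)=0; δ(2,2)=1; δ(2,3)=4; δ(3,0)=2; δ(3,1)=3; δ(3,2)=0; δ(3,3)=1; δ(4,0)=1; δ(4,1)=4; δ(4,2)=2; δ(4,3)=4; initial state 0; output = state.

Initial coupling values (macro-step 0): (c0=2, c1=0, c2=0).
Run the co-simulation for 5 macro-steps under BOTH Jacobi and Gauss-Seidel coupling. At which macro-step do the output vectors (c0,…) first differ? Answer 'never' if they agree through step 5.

first divergence at macro-step: 1

[Jacobi] macro 1: S0 reads c0=2 → after 2×micro: 4; S1 reads c1=0 → after 3×micro: 3; S2 reads c0=2 → after 1×micro: 1 ⇒ (c0=4, c1=3, c2=1)
[Jacobi] macro 2: S0 reads c0=4 → after 2×micro: 8; S1 reads c1=3 → after 3×micro: 2; S2 reads c0=4 → after 1×micro: 3 ⇒ (c0=8, c1=2, c2=3)
[Jacobi] macro 3: S0 reads c0=8 → after 2×micro: 16; S1 reads c1=2 → after 3×micro: 3; S2 reads c0=8 → after 1×micro: 2 ⇒ (c0=16, c1=3, c2=2)
[Jacobi] macro 4: S0 reads c0=16 → after 2×micro: 32; S1 reads c1=3 → after 3×micro: 2; S2 reads c0=16 → after 1×micro: 2 ⇒ (c0=32, c1=2, c2=2)
[Jacobi] macro 5: S0 reads c0=32 → after 2×micro: 64; S1 reads c1=2 → after 3×micro: 3; S2 reads c0=32 → after 1×micro: 2 ⇒ (c0=64, c1=3, c2=2)
[Gauss-Seidel] macro 1: S0 reads c0=2 → after 2×micro: 4; S1 reads c1=0 → after 3×micro: 3; S2 reads c0=4 → after 1×micro: 3 ⇒ (c0=4, c1=3, c2=3)
[Gauss-Seidel] macro 2: S0 reads c0=4 → after 2×micro: 8; S1 reads c1=3 → after 3×micro: 2; S2 reads c0=8 → after 1×micro: 2 ⇒ (c0=8, c1=2, c2=2)
[Gauss-Seidel] macro 3: S0 reads c0=8 → after 2×micro: 16; S1 reads c1=2 → after 3×micro: 3; S2 reads c0=16 → after 1×micro: 2 ⇒ (c0=16, c1=3, c2=2)
[Gauss-Seidel] macro 4: S0 reads c0=16 → after 2×micro: 32; S1 reads c1=3 → after 3×micro: 2; S2 reads c0=32 → after 1×micro: 2 ⇒ (c0=32, c1=2, c2=2)
[Gauss-Seidel] macro 5: S0 reads c0=32 → after 2×micro: 64; S1 reads c1=2 → after 3×micro: 3; S2 reads c0=64 → after 1×micro: 2 ⇒ (c0=64, c1=3, c2=2)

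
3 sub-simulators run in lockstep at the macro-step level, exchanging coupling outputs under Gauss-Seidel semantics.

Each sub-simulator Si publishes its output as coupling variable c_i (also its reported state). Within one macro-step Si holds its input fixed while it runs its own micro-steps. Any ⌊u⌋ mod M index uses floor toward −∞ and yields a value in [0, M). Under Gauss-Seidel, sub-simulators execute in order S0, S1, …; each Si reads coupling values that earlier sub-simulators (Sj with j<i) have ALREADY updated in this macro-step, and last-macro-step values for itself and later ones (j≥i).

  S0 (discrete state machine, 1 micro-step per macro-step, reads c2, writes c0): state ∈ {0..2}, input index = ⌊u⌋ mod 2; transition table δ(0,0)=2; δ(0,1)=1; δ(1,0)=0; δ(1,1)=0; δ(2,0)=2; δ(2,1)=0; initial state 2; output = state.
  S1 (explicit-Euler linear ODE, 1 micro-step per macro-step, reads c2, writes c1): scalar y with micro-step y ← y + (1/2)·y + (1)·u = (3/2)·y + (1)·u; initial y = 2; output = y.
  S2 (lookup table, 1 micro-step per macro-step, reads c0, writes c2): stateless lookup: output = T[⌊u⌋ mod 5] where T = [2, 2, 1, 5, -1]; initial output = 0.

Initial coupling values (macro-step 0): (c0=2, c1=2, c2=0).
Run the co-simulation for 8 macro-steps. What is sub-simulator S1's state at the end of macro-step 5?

macro 1: S0 reads c2=0 → after 1×micro: 2; S1 reads c2=0 → after 1×micro: 3; S2 reads c0=2 → after 1×micro: 1 ⇒ (c0=2, c1=3, c2=1)
macro 2: S0 reads c2=1 → after 1×micro: 0; S1 reads c2=1 → after 1×micro: 11/2; S2 reads c0=0 → after 1×micro: 2 ⇒ (c0=0, c1=11/2, c2=2)
macro 3: S0 reads c2=2 → after 1×micro: 2; S1 reads c2=2 → after 1×micro: 41/4; S2 reads c0=2 → after 1×micro: 1 ⇒ (c0=2, c1=41/4, c2=1)
macro 4: S0 reads c2=1 → after 1×micro: 0; S1 reads c2=1 → after 1×micro: 131/8; S2 reads c0=0 → after 1×micro: 2 ⇒ (c0=0, c1=131/8, c2=2)
macro 5: S0 reads c2=2 → after 1×micro: 2; S1 reads c2=2 → after 1×micro: 425/16; S2 reads c0=2 → after 1×micro: 1 ⇒ (c0=2, c1=425/16, c2=1)
macro 6: S0 reads c2=1 → after 1×micro: 0; S1 reads c2=1 → after 1×micro: 1307/32; S2 reads c0=0 → after 1×micro: 2 ⇒ (c0=0, c1=1307/32, c2=2)
macro 7: S0 reads c2=2 → after 1×micro: 2; S1 reads c2=2 → after 1×micro: 4049/64; S2 reads c0=2 → after 1×micro: 1 ⇒ (c0=2, c1=4049/64, c2=1)
macro 8: S0 reads c2=1 → after 1×micro: 0; S1 reads c2=1 → after 1×micro: 12275/128; S2 reads c0=0 → after 1×micro: 2 ⇒ (c0=0, c1=12275/128, c2=2)

S1 state at macro-step 5 = 425/16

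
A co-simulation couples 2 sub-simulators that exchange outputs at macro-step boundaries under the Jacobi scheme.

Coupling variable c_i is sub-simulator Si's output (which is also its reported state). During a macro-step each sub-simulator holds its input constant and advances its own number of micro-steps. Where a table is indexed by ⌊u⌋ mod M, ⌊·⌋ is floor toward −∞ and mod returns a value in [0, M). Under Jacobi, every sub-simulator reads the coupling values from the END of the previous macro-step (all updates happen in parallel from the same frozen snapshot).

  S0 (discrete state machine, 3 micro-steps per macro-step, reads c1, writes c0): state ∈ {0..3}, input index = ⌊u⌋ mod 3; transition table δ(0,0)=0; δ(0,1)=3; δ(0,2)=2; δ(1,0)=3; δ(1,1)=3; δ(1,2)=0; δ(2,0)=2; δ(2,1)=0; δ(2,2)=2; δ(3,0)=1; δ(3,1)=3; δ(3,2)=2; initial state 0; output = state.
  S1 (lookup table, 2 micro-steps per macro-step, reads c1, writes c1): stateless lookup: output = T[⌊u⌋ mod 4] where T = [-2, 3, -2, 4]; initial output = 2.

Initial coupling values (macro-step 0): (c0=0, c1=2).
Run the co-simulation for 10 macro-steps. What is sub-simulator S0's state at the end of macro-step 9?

macro 1: S0 reads c1=2 → after 3×micro: 2; S1 reads c1=2 → after 2×micro: -2 ⇒ (c0=2, c1=-2)
macro 2: S0 reads c1=-2 → after 3×micro: 3; S1 reads c1=-2 → after 2×micro: -2 ⇒ (c0=3, c1=-2)
macro 3: S0 reads c1=-2 → after 3×micro: 3; S1 reads c1=-2 → after 2×micro: -2 ⇒ (c0=3, c1=-2)
macro 4: S0 reads c1=-2 → after 3×micro: 3; S1 reads c1=-2 → after 2×micro: -2 ⇒ (c0=3, c1=-2)
macro 5: S0 reads c1=-2 → after 3×micro: 3; S1 reads c1=-2 → after 2×micro: -2 ⇒ (c0=3, c1=-2)
macro 6: S0 reads c1=-2 → after 3×micro: 3; S1 reads c1=-2 → after 2×micro: -2 ⇒ (c0=3, c1=-2)
macro 7: S0 reads c1=-2 → after 3×micro: 3; S1 reads c1=-2 → after 2×micro: -2 ⇒ (c0=3, c1=-2)
macro 8: S0 reads c1=-2 → after 3×micro: 3; S1 reads c1=-2 → after 2×micro: -2 ⇒ (c0=3, c1=-2)
macro 9: S0 reads c1=-2 → after 3×micro: 3; S1 reads c1=-2 → after 2×micro: -2 ⇒ (c0=3, c1=-2)
macro 10: S0 reads c1=-2 → after 3×micro: 3; S1 reads c1=-2 → after 2×micro: -2 ⇒ (c0=3, c1=-2)

S0 state at macro-step 9 = 3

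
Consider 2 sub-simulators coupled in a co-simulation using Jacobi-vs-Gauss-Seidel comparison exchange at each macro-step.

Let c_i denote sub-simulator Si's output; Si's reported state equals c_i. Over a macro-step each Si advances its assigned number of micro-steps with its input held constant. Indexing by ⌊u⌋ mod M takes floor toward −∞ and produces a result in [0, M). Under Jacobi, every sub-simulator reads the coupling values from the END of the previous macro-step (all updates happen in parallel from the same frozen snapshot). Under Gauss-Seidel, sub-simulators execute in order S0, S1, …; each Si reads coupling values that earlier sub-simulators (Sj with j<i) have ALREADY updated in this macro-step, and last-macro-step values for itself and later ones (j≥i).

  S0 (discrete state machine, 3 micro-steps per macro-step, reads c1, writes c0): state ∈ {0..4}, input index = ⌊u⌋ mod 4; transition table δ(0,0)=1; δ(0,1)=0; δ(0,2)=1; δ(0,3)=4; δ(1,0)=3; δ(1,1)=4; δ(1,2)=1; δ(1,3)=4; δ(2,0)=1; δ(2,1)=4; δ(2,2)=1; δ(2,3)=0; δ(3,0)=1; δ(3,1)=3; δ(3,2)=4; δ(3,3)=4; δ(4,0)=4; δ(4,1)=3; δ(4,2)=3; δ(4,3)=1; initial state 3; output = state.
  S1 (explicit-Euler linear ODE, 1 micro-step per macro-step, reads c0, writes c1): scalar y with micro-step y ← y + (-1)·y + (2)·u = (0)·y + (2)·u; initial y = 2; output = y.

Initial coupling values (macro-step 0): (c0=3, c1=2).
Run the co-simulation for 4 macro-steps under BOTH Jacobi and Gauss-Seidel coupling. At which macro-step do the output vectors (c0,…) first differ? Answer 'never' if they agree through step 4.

[Jacobi] macro 1: S0 reads c1=2 → after 3×micro: 4; S1 reads c0=3 → after 1×micro: 6 ⇒ (c0=4, c1=6)
[Jacobi] macro 2: S0 reads c1=6 → after 3×micro: 3; S1 reads c0=4 → after 1×micro: 8 ⇒ (c0=3, c1=8)
[Jacobi] macro 3: S0 reads c1=8 → after 3×micro: 1; S1 reads c0=3 → after 1×micro: 6 ⇒ (c0=1, c1=6)
[Jacobi] macro 4: S0 reads c1=6 → after 3×micro: 1; S1 reads c0=1 → after 1×micro: 2 ⇒ (c0=1, c1=2)
[Gauss-Seidel] macro 1: S0 reads c1=2 → after 3×micro: 4; S1 reads c0=4 → after 1×micro: 8 ⇒ (c0=4, c1=8)
[Gauss-Seidel] macro 2: S0 reads c1=8 → after 3×micro: 4; S1 reads c0=4 → after 1×micro: 8 ⇒ (c0=4, c1=8)
[Gauss-Seidel] macro 3: S0 reads c1=8 → after 3×micro: 4; S1 reads c0=4 → after 1×micro: 8 ⇒ (c0=4, c1=8)
[Gauss-Seidel] macro 4: S0 reads c1=8 → after 3×micro: 4; S1 reads c0=4 → after 1×micro: 8 ⇒ (c0=4, c1=8)

first divergence at macro-step: 1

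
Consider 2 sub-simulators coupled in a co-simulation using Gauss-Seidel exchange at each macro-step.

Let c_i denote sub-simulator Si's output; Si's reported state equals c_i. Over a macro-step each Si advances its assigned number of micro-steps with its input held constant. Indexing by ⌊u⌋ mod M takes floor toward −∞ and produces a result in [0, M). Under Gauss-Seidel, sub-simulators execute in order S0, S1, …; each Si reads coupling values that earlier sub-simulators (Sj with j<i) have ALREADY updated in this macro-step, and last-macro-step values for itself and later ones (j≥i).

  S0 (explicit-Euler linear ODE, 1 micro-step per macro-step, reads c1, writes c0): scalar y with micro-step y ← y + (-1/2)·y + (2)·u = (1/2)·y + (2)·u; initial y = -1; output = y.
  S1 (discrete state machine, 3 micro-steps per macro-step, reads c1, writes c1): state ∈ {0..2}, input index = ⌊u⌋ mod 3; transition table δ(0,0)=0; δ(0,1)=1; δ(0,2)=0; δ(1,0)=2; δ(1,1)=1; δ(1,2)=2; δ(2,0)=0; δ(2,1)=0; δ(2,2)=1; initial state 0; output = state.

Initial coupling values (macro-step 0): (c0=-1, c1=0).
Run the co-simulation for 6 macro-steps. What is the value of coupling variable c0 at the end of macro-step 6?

c0 at macro-step 6 = -1/64

macro 1: S0 reads c1=0 → after 1×micro: -1/2; S1 reads c1=0 → after 3×micro: 0 ⇒ (c0=-1/2, c1=0)
macro 2: S0 reads c1=0 → after 1×micro: -1/4; S1 reads c1=0 → after 3×micro: 0 ⇒ (c0=-1/4, c1=0)
macro 3: S0 reads c1=0 → after 1×micro: -1/8; S1 reads c1=0 → after 3×micro: 0 ⇒ (c0=-1/8, c1=0)
macro 4: S0 reads c1=0 → after 1×micro: -1/16; S1 reads c1=0 → after 3×micro: 0 ⇒ (c0=-1/16, c1=0)
macro 5: S0 reads c1=0 → after 1×micro: -1/32; S1 reads c1=0 → after 3×micro: 0 ⇒ (c0=-1/32, c1=0)
macro 6: S0 reads c1=0 → after 1×micro: -1/64; S1 reads c1=0 → after 3×micro: 0 ⇒ (c0=-1/64, c1=0)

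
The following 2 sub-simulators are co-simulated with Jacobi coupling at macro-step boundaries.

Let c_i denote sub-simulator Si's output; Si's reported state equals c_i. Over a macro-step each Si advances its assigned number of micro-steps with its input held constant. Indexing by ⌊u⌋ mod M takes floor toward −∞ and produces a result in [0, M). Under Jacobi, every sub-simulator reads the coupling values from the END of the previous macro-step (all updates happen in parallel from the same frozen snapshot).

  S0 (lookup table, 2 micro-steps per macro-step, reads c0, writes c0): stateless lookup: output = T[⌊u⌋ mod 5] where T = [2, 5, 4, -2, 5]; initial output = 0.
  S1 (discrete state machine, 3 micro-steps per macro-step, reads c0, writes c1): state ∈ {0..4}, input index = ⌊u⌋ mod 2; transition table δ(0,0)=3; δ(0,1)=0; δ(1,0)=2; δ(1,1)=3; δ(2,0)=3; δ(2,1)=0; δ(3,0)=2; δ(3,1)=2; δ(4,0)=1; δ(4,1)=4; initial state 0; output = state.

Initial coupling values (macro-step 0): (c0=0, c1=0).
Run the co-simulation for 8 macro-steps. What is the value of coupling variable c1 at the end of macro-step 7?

macro 1: S0 reads c0=0 → after 2×micro: 2; S1 reads c0=0 → after 3×micro: 3 ⇒ (c0=2, c1=3)
macro 2: S0 reads c0=2 → after 2×micro: 4; S1 reads c0=2 → after 3×micro: 2 ⇒ (c0=4, c1=2)
macro 3: S0 reads c0=4 → after 2×micro: 5; S1 reads c0=4 → after 3×micro: 3 ⇒ (c0=5, c1=3)
macro 4: S0 reads c0=5 → after 2×micro: 2; S1 reads c0=5 → after 3×micro: 0 ⇒ (c0=2, c1=0)
macro 5: S0 reads c0=2 → after 2×micro: 4; S1 reads c0=2 → after 3×micro: 3 ⇒ (c0=4, c1=3)
macro 6: S0 reads c0=4 → after 2×micro: 5; S1 reads c0=4 → after 3×micro: 2 ⇒ (c0=5, c1=2)
macro 7: S0 reads c0=5 → after 2×micro: 2; S1 reads c0=5 → after 3×micro: 0 ⇒ (c0=2, c1=0)
macro 8: S0 reads c0=2 → after 2×micro: 4; S1 reads c0=2 → after 3×micro: 3 ⇒ (c0=4, c1=3)

c1 at macro-step 7 = 0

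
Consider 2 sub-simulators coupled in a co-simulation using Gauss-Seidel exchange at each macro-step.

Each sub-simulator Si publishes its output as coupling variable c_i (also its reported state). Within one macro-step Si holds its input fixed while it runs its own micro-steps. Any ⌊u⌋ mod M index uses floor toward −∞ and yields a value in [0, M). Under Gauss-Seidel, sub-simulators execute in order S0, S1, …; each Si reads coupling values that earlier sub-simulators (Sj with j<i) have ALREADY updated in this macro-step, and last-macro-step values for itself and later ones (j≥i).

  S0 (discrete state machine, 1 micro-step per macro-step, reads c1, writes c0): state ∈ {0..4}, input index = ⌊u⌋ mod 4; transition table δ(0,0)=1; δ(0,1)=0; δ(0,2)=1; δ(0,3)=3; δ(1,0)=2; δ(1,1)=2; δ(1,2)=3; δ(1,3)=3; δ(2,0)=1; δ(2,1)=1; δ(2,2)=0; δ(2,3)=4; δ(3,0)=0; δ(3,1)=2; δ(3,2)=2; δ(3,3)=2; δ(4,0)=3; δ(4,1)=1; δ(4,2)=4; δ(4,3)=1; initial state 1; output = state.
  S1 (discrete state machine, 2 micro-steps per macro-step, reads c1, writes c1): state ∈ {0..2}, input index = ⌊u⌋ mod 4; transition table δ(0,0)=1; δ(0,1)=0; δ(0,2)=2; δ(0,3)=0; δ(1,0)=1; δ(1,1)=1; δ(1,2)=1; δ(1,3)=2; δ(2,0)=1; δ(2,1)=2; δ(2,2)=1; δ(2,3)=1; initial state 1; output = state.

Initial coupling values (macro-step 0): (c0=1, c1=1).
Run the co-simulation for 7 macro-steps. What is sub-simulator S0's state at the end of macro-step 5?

macro 1: S0 reads c1=1 → after 1×micro: 2; S1 reads c1=1 → after 2×micro: 1 ⇒ (c0=2, c1=1)
macro 2: S0 reads c1=1 → after 1×micro: 1; S1 reads c1=1 → after 2×micro: 1 ⇒ (c0=1, c1=1)
macro 3: S0 reads c1=1 → after 1×micro: 2; S1 reads c1=1 → after 2×micro: 1 ⇒ (c0=2, c1=1)
macro 4: S0 reads c1=1 → after 1×micro: 1; S1 reads c1=1 → after 2×micro: 1 ⇒ (c0=1, c1=1)
macro 5: S0 reads c1=1 → after 1×micro: 2; S1 reads c1=1 → after 2×micro: 1 ⇒ (c0=2, c1=1)
macro 6: S0 reads c1=1 → after 1×micro: 1; S1 reads c1=1 → after 2×micro: 1 ⇒ (c0=1, c1=1)
macro 7: S0 reads c1=1 → after 1×micro: 2; S1 reads c1=1 → after 2×micro: 1 ⇒ (c0=2, c1=1)

S0 state at macro-step 5 = 2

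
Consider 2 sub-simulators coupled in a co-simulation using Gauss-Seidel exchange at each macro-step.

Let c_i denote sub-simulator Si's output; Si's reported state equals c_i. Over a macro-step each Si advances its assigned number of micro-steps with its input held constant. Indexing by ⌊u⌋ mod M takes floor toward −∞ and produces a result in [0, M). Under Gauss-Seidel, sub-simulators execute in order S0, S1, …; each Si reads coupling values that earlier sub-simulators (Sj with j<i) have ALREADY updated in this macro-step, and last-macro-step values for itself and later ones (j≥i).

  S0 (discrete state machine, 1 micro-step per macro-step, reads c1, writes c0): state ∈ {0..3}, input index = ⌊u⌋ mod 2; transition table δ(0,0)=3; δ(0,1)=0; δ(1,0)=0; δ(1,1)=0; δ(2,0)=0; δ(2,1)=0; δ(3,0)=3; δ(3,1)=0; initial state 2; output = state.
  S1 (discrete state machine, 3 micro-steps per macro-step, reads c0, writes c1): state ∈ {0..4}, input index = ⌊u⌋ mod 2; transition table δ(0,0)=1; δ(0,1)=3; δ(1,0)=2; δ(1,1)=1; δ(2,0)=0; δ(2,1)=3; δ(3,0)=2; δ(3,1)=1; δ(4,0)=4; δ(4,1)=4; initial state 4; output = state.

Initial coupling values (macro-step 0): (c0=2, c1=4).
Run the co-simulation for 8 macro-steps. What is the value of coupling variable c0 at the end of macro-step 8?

macro 1: S0 reads c1=4 → after 1×micro: 0; S1 reads c0=0 → after 3×micro: 4 ⇒ (c0=0, c1=4)
macro 2: S0 reads c1=4 → after 1×micro: 3; S1 reads c0=3 → after 3×micro: 4 ⇒ (c0=3, c1=4)
macro 3: S0 reads c1=4 → after 1×micro: 3; S1 reads c0=3 → after 3×micro: 4 ⇒ (c0=3, c1=4)
macro 4: S0 reads c1=4 → after 1×micro: 3; S1 reads c0=3 → after 3×micro: 4 ⇒ (c0=3, c1=4)
macro 5: S0 reads c1=4 → after 1×micro: 3; S1 reads c0=3 → after 3×micro: 4 ⇒ (c0=3, c1=4)
macro 6: S0 reads c1=4 → after 1×micro: 3; S1 reads c0=3 → after 3×micro: 4 ⇒ (c0=3, c1=4)
macro 7: S0 reads c1=4 → after 1×micro: 3; S1 reads c0=3 → after 3×micro: 4 ⇒ (c0=3, c1=4)
macro 8: S0 reads c1=4 → after 1×micro: 3; S1 reads c0=3 → after 3×micro: 4 ⇒ (c0=3, c1=4)

c0 at macro-step 8 = 3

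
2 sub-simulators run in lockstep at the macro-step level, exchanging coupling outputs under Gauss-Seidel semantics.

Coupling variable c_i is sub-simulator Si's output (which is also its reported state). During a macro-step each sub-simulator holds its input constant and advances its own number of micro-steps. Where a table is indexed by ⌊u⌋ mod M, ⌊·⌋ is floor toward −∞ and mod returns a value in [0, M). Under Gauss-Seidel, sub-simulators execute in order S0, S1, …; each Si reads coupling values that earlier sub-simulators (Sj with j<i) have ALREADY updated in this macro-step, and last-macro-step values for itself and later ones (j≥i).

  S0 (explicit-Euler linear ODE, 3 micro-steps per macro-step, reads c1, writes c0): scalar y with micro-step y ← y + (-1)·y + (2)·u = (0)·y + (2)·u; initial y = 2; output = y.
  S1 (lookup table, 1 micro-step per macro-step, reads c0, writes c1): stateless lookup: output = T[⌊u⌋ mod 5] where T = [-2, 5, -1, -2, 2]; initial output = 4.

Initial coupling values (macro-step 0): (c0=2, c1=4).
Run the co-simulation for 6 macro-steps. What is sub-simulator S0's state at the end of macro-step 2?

macro 1: S0 reads c1=4 → after 3×micro: 8; S1 reads c0=8 → after 1×micro: -2 ⇒ (c0=8, c1=-2)
macro 2: S0 reads c1=-2 → after 3×micro: -4; S1 reads c0=-4 → after 1×micro: 5 ⇒ (c0=-4, c1=5)
macro 3: S0 reads c1=5 → after 3×micro: 10; S1 reads c0=10 → after 1×micro: -2 ⇒ (c0=10, c1=-2)
macro 4: S0 reads c1=-2 → after 3×micro: -4; S1 reads c0=-4 → after 1×micro: 5 ⇒ (c0=-4, c1=5)
macro 5: S0 reads c1=5 → after 3×micro: 10; S1 reads c0=10 → after 1×micro: -2 ⇒ (c0=10, c1=-2)
macro 6: S0 reads c1=-2 → after 3×micro: -4; S1 reads c0=-4 → after 1×micro: 5 ⇒ (c0=-4, c1=5)

S0 state at macro-step 2 = -4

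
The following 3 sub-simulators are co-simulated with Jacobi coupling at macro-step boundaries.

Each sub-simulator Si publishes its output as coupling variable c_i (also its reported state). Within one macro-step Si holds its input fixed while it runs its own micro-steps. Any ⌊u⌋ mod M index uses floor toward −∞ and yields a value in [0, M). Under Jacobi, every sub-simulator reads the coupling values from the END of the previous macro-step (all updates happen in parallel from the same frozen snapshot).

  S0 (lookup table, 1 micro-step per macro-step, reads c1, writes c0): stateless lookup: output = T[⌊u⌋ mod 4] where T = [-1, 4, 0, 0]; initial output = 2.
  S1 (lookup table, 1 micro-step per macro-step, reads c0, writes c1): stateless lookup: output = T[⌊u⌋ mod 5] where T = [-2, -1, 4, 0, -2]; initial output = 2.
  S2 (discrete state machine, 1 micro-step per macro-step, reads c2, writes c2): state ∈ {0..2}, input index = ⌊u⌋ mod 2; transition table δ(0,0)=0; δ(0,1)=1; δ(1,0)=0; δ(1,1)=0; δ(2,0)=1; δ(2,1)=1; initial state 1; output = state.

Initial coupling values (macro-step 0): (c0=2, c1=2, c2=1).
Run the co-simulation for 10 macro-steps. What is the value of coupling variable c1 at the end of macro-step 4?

macro 1: S0 reads c1=2 → after 1×micro: 0; S1 reads c0=2 → after 1×micro: 4; S2 reads c2=1 → after 1×micro: 0 ⇒ (c0=0, c1=4, c2=0)
macro 2: S0 reads c1=4 → after 1×micro: -1; S1 reads c0=0 → after 1×micro: -2; S2 reads c2=0 → after 1×micro: 0 ⇒ (c0=-1, c1=-2, c2=0)
macro 3: S0 reads c1=-2 → after 1×micro: 0; S1 reads c0=-1 → after 1×micro: -2; S2 reads c2=0 → after 1×micro: 0 ⇒ (c0=0, c1=-2, c2=0)
macro 4: S0 reads c1=-2 → after 1×micro: 0; S1 reads c0=0 → after 1×micro: -2; S2 reads c2=0 → after 1×micro: 0 ⇒ (c0=0, c1=-2, c2=0)
macro 5: S0 reads c1=-2 → after 1×micro: 0; S1 reads c0=0 → after 1×micro: -2; S2 reads c2=0 → after 1×micro: 0 ⇒ (c0=0, c1=-2, c2=0)
macro 6: S0 reads c1=-2 → after 1×micro: 0; S1 reads c0=0 → after 1×micro: -2; S2 reads c2=0 → after 1×micro: 0 ⇒ (c0=0, c1=-2, c2=0)
macro 7: S0 reads c1=-2 → after 1×micro: 0; S1 reads c0=0 → after 1×micro: -2; S2 reads c2=0 → after 1×micro: 0 ⇒ (c0=0, c1=-2, c2=0)
macro 8: S0 reads c1=-2 → after 1×micro: 0; S1 reads c0=0 → after 1×micro: -2; S2 reads c2=0 → after 1×micro: 0 ⇒ (c0=0, c1=-2, c2=0)
macro 9: S0 reads c1=-2 → after 1×micro: 0; S1 reads c0=0 → after 1×micro: -2; S2 reads c2=0 → after 1×micro: 0 ⇒ (c0=0, c1=-2, c2=0)
macro 10: S0 reads c1=-2 → after 1×micro: 0; S1 reads c0=0 → after 1×micro: -2; S2 reads c2=0 → after 1×micro: 0 ⇒ (c0=0, c1=-2, c2=0)

c1 at macro-step 4 = -2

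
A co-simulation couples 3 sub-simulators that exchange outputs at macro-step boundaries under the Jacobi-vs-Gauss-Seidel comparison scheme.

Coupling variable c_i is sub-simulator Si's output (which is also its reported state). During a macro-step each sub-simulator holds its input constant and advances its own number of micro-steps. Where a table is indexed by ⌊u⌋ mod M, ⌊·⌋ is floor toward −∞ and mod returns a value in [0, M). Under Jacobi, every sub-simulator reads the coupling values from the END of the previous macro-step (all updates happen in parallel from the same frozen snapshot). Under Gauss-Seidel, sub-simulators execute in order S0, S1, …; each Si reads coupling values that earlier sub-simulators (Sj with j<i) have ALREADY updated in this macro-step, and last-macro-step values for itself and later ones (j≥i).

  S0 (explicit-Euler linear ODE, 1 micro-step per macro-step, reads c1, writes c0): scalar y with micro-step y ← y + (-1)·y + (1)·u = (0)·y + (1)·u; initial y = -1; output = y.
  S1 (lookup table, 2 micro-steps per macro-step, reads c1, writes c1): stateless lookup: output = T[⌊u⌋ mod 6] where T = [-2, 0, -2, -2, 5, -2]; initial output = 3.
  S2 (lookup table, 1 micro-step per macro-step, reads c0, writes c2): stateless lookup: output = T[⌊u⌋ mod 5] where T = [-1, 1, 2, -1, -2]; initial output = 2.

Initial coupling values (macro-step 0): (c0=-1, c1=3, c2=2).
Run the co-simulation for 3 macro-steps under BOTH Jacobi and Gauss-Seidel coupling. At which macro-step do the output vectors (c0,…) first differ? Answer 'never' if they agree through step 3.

first divergence at macro-step: 1

[Jacobi] macro 1: S0 reads c1=3 → after 1×micro: 3; S1 reads c1=3 → after 2×micro: -2; S2 reads c0=-1 → after 1×micro: -2 ⇒ (c0=3, c1=-2, c2=-2)
[Jacobi] macro 2: S0 reads c1=-2 → after 1×micro: -2; S1 reads c1=-2 → after 2×micro: 5; S2 reads c0=3 → after 1×micro: -1 ⇒ (c0=-2, c1=5, c2=-1)
[Jacobi] macro 3: S0 reads c1=5 → after 1×micro: 5; S1 reads c1=5 → after 2×micro: -2; S2 reads c0=-2 → after 1×micro: -1 ⇒ (c0=5, c1=-2, c2=-1)
[Gauss-Seidel] macro 1: S0 reads c1=3 → after 1×micro: 3; S1 reads c1=3 → after 2×micro: -2; S2 reads c0=3 → after 1×micro: -1 ⇒ (c0=3, c1=-2, c2=-1)
[Gauss-Seidel] macro 2: S0 reads c1=-2 → after 1×micro: -2; S1 reads c1=-2 → after 2×micro: 5; S2 reads c0=-2 → after 1×micro: -1 ⇒ (c0=-2, c1=5, c2=-1)
[Gauss-Seidel] macro 3: S0 reads c1=5 → after 1×micro: 5; S1 reads c1=5 → after 2×micro: -2; S2 reads c0=5 → after 1×micro: -1 ⇒ (c0=5, c1=-2, c2=-1)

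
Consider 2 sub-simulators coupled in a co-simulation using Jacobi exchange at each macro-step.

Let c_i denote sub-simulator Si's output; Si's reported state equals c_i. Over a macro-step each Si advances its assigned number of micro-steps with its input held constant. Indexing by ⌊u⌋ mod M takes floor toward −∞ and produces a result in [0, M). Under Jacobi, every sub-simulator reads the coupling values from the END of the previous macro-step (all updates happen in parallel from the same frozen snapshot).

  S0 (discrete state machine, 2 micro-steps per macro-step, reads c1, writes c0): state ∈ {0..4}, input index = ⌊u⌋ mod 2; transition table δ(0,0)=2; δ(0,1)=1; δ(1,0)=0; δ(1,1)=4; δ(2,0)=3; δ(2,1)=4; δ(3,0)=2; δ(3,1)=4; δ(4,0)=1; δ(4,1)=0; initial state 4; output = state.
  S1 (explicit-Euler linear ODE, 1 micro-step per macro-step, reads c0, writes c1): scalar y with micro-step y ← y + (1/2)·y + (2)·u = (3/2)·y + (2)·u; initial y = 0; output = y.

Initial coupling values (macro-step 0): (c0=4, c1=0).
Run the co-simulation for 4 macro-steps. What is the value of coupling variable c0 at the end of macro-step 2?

c0 at macro-step 2 = 3

macro 1: S0 reads c1=0 → after 2×micro: 0; S1 reads c0=4 → after 1×micro: 8 ⇒ (c0=0, c1=8)
macro 2: S0 reads c1=8 → after 2×micro: 3; S1 reads c0=0 → after 1×micro: 12 ⇒ (c0=3, c1=12)
macro 3: S0 reads c1=12 → after 2×micro: 3; S1 reads c0=3 → after 1×micro: 24 ⇒ (c0=3, c1=24)
macro 4: S0 reads c1=24 → after 2×micro: 3; S1 reads c0=3 → after 1×micro: 42 ⇒ (c0=3, c1=42)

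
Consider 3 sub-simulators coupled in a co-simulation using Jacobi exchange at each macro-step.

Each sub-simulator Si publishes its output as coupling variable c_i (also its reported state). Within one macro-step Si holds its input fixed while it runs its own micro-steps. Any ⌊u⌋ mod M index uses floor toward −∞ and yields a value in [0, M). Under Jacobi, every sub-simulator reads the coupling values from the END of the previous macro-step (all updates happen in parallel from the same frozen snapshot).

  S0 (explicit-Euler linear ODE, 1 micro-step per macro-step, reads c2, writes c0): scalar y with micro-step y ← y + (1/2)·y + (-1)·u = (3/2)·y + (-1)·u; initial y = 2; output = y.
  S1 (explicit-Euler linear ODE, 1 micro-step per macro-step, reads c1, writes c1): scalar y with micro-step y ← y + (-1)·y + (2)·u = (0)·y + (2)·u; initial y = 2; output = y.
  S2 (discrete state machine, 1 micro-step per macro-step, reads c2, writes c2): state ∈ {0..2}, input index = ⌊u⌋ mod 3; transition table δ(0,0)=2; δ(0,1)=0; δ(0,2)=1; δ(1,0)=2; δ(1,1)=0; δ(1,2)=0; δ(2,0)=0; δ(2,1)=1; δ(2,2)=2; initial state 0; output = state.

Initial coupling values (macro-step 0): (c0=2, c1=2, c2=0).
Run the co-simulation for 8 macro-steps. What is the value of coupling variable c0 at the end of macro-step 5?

macro 1: S0 reads c2=0 → after 1×micro: 3; S1 reads c1=2 → after 1×micro: 4; S2 reads c2=0 → after 1×micro: 2 ⇒ (c0=3, c1=4, c2=2)
macro 2: S0 reads c2=2 → after 1×micro: 5/2; S1 reads c1=4 → after 1×micro: 8; S2 reads c2=2 → after 1×micro: 2 ⇒ (c0=5/2, c1=8, c2=2)
macro 3: S0 reads c2=2 → after 1×micro: 7/4; S1 reads c1=8 → after 1×micro: 16; S2 reads c2=2 → after 1×micro: 2 ⇒ (c0=7/4, c1=16, c2=2)
macro 4: S0 reads c2=2 → after 1×micro: 5/8; S1 reads c1=16 → after 1×micro: 32; S2 reads c2=2 → after 1×micro: 2 ⇒ (c0=5/8, c1=32, c2=2)
macro 5: S0 reads c2=2 → after 1×micro: -17/16; S1 reads c1=32 → after 1×micro: 64; S2 reads c2=2 → after 1×micro: 2 ⇒ (c0=-17/16, c1=64, c2=2)
macro 6: S0 reads c2=2 → after 1×micro: -115/32; S1 reads c1=64 → after 1×micro: 128; S2 reads c2=2 → after 1×micro: 2 ⇒ (c0=-115/32, c1=128, c2=2)
macro 7: S0 reads c2=2 → after 1×micro: -473/64; S1 reads c1=128 → after 1×micro: 256; S2 reads c2=2 → after 1×micro: 2 ⇒ (c0=-473/64, c1=256, c2=2)
macro 8: S0 reads c2=2 → after 1×micro: -1675/128; S1 reads c1=256 → after 1×micro: 512; S2 reads c2=2 → after 1×micro: 2 ⇒ (c0=-1675/128, c1=512, c2=2)

c0 at macro-step 5 = -17/16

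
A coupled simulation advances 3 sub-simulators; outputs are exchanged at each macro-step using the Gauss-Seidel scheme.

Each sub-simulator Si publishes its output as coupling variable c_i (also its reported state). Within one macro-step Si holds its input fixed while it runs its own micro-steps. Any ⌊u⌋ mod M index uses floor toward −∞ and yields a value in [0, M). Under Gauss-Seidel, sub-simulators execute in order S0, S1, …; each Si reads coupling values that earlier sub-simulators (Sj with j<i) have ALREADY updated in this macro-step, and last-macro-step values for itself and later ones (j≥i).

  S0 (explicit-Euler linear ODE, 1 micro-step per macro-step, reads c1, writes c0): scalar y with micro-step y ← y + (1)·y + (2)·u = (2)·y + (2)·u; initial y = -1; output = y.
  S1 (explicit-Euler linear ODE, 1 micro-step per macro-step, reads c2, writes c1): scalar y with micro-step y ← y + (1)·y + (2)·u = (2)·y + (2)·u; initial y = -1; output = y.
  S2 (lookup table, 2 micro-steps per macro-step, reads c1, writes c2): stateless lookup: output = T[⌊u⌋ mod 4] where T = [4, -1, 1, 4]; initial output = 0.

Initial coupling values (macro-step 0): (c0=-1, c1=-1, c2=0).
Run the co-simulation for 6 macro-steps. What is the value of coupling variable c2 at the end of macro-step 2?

c2 at macro-step 2 = 1

macro 1: S0 reads c1=-1 → after 1×micro: -4; S1 reads c2=0 → after 1×micro: -2; S2 reads c1=-2 → after 2×micro: 1 ⇒ (c0=-4, c1=-2, c2=1)
macro 2: S0 reads c1=-2 → after 1×micro: -12; S1 reads c2=1 → after 1×micro: -2; S2 reads c1=-2 → after 2×micro: 1 ⇒ (c0=-12, c1=-2, c2=1)
macro 3: S0 reads c1=-2 → after 1×micro: -28; S1 reads c2=1 → after 1×micro: -2; S2 reads c1=-2 → after 2×micro: 1 ⇒ (c0=-28, c1=-2, c2=1)
macro 4: S0 reads c1=-2 → after 1×micro: -60; S1 reads c2=1 → after 1×micro: -2; S2 reads c1=-2 → after 2×micro: 1 ⇒ (c0=-60, c1=-2, c2=1)
macro 5: S0 reads c1=-2 → after 1×micro: -124; S1 reads c2=1 → after 1×micro: -2; S2 reads c1=-2 → after 2×micro: 1 ⇒ (c0=-124, c1=-2, c2=1)
macro 6: S0 reads c1=-2 → after 1×micro: -252; S1 reads c2=1 → after 1×micro: -2; S2 reads c1=-2 → after 2×micro: 1 ⇒ (c0=-252, c1=-2, c2=1)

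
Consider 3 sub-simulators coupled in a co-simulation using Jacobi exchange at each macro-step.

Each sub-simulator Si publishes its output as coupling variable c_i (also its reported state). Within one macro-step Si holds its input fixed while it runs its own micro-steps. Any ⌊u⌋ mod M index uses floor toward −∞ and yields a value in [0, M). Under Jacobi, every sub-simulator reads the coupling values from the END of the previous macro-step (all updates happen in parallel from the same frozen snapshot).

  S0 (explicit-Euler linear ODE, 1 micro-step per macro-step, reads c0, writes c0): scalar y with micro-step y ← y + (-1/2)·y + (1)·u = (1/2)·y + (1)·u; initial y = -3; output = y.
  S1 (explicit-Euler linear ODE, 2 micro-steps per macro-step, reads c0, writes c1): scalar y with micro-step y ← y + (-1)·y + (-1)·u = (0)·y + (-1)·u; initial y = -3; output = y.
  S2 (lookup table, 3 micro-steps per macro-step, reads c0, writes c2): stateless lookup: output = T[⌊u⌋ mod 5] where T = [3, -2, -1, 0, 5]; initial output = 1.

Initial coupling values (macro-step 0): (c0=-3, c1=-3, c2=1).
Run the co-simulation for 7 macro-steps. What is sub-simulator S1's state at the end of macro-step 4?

S1 state at macro-step 4 = 81/8

macro 1: S0 reads c0=-3 → after 1×micro: -9/2; S1 reads c0=-3 → after 2×micro: 3; S2 reads c0=-3 → after 3×micro: -1 ⇒ (c0=-9/2, c1=3, c2=-1)
macro 2: S0 reads c0=-9/2 → after 1×micro: -27/4; S1 reads c0=-9/2 → after 2×micro: 9/2; S2 reads c0=-9/2 → after 3×micro: 3 ⇒ (c0=-27/4, c1=9/2, c2=3)
macro 3: S0 reads c0=-27/4 → after 1×micro: -81/8; S1 reads c0=-27/4 → after 2×micro: 27/4; S2 reads c0=-27/4 → after 3×micro: 0 ⇒ (c0=-81/8, c1=27/4, c2=0)
macro 4: S0 reads c0=-81/8 → after 1×micro: -243/16; S1 reads c0=-81/8 → after 2×micro: 81/8; S2 reads c0=-81/8 → after 3×micro: 5 ⇒ (c0=-243/16, c1=81/8, c2=5)
macro 5: S0 reads c0=-243/16 → after 1×micro: -729/32; S1 reads c0=-243/16 → after 2×micro: 243/16; S2 reads c0=-243/16 → after 3×micro: 5 ⇒ (c0=-729/32, c1=243/16, c2=5)
macro 6: S0 reads c0=-729/32 → after 1×micro: -2187/64; S1 reads c0=-729/32 → after 2×micro: 729/32; S2 reads c0=-729/32 → after 3×micro: -1 ⇒ (c0=-2187/64, c1=729/32, c2=-1)
macro 7: S0 reads c0=-2187/64 → after 1×micro: -6561/128; S1 reads c0=-2187/64 → after 2×micro: 2187/64; S2 reads c0=-2187/64 → after 3×micro: 3 ⇒ (c0=-6561/128, c1=2187/64, c2=3)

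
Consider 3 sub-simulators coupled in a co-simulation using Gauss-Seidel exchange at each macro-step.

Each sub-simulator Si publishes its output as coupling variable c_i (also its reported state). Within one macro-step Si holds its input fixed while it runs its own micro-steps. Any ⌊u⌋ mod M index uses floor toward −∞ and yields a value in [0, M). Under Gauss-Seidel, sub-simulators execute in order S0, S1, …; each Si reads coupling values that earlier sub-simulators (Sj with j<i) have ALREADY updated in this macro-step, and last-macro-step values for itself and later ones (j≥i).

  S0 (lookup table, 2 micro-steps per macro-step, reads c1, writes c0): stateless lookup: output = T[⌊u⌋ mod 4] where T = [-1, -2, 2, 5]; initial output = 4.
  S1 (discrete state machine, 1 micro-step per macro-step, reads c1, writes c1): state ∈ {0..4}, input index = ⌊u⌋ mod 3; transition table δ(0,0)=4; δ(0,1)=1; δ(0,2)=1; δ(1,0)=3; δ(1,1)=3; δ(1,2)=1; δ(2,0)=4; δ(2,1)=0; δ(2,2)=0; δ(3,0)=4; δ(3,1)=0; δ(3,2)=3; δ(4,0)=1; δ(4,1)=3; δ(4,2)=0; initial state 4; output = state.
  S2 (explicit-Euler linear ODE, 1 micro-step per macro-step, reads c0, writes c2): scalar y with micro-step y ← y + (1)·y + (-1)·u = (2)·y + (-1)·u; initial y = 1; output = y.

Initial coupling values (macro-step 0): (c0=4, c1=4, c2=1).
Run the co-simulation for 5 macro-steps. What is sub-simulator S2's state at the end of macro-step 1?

S2 state at macro-step 1 = 3

macro 1: S0 reads c1=4 → after 2×micro: -1; S1 reads c1=4 → after 1×micro: 3; S2 reads c0=-1 → after 1×micro: 3 ⇒ (c0=-1, c1=3, c2=3)
macro 2: S0 reads c1=3 → after 2×micro: 5; S1 reads c1=3 → after 1×micro: 4; S2 reads c0=5 → after 1×micro: 1 ⇒ (c0=5, c1=4, c2=1)
macro 3: S0 reads c1=4 → after 2×micro: -1; S1 reads c1=4 → after 1×micro: 3; S2 reads c0=-1 → after 1×micro: 3 ⇒ (c0=-1, c1=3, c2=3)
macro 4: S0 reads c1=3 → after 2×micro: 5; S1 reads c1=3 → after 1×micro: 4; S2 reads c0=5 → after 1×micro: 1 ⇒ (c0=5, c1=4, c2=1)
macro 5: S0 reads c1=4 → after 2×micro: -1; S1 reads c1=4 → after 1×micro: 3; S2 reads c0=-1 → after 1×micro: 3 ⇒ (c0=-1, c1=3, c2=3)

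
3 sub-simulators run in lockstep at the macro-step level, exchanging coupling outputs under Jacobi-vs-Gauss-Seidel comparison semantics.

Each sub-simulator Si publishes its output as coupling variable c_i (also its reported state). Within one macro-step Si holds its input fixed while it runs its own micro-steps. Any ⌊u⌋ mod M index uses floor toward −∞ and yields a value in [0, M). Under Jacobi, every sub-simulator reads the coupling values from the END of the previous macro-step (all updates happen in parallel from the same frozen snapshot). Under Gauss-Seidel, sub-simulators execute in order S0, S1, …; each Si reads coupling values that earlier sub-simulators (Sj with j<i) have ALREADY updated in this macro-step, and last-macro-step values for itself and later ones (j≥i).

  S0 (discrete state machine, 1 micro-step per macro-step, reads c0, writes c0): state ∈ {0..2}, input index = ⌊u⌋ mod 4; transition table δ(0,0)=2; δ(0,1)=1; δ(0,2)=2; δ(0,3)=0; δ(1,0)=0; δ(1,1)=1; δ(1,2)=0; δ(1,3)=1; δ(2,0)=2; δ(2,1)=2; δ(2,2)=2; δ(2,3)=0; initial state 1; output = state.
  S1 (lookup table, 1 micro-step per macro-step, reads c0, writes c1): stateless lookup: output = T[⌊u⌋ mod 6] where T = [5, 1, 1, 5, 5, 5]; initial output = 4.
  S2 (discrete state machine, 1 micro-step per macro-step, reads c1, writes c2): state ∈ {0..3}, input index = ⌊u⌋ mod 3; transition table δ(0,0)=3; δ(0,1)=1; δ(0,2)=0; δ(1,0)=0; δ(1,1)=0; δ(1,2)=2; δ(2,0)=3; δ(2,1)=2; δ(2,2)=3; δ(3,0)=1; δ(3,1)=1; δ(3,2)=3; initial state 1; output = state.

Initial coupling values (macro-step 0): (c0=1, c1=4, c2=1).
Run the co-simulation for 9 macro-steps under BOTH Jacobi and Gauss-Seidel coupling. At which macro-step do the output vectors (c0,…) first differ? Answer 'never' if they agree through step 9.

first divergence at macro-step: never

[Jacobi] macro 1: S0 reads c0=1 → after 1×micro: 1; S1 reads c0=1 → after 1×micro: 1; S2 reads c1=4 → after 1×micro: 0 ⇒ (c0=1, c1=1, c2=0)
[Jacobi] macro 2: S0 reads c0=1 → after 1×micro: 1; S1 reads c0=1 → after 1×micro: 1; S2 reads c1=1 → after 1×micro: 1 ⇒ (c0=1, c1=1, c2=1)
[Jacobi] macro 3: S0 reads c0=1 → after 1×micro: 1; S1 reads c0=1 → after 1×micro: 1; S2 reads c1=1 → after 1×micro: 0 ⇒ (c0=1, c1=1, c2=0)
[Jacobi] macro 4: S0 reads c0=1 → after 1×micro: 1; S1 reads c0=1 → after 1×micro: 1; S2 reads c1=1 → after 1×micro: 1 ⇒ (c0=1, c1=1, c2=1)
[Jacobi] macro 5: S0 reads c0=1 → after 1×micro: 1; S1 reads c0=1 → after 1×micro: 1; S2 reads c1=1 → after 1×micro: 0 ⇒ (c0=1, c1=1, c2=0)
[Jacobi] macro 6: S0 reads c0=1 → after 1×micro: 1; S1 reads c0=1 → after 1×micro: 1; S2 reads c1=1 → after 1×micro: 1 ⇒ (c0=1, c1=1, c2=1)
[Jacobi] macro 7: S0 reads c0=1 → after 1×micro: 1; S1 reads c0=1 → after 1×micro: 1; S2 reads c1=1 → after 1×micro: 0 ⇒ (c0=1, c1=1, c2=0)
[Jacobi] macro 8: S0 reads c0=1 → after 1×micro: 1; S1 reads c0=1 → after 1×micro: 1; S2 reads c1=1 → after 1×micro: 1 ⇒ (c0=1, c1=1, c2=1)
[Jacobi] macro 9: S0 reads c0=1 → after 1×micro: 1; S1 reads c0=1 → after 1×micro: 1; S2 reads c1=1 → after 1×micro: 0 ⇒ (c0=1, c1=1, c2=0)
[Gauss-Seidel] macro 1: S0 reads c0=1 → after 1×micro: 1; S1 reads c0=1 → after 1×micro: 1; S2 reads c1=1 → after 1×micro: 0 ⇒ (c0=1, c1=1, c2=0)
[Gauss-Seidel] macro 2: S0 reads c0=1 → after 1×micro: 1; S1 reads c0=1 → after 1×micro: 1; S2 reads c1=1 → after 1×micro: 1 ⇒ (c0=1, c1=1, c2=1)
[Gauss-Seidel] macro 3: S0 reads c0=1 → after 1×micro: 1; S1 reads c0=1 → after 1×micro: 1; S2 reads c1=1 → after 1×micro: 0 ⇒ (c0=1, c1=1, c2=0)
[Gauss-Seidel] macro 4: S0 reads c0=1 → after 1×micro: 1; S1 reads c0=1 → after 1×micro: 1; S2 reads c1=1 → after 1×micro: 1 ⇒ (c0=1, c1=1, c2=1)
[Gauss-Seidel] macro 5: S0 reads c0=1 → after 1×micro: 1; S1 reads c0=1 → after 1×micro: 1; S2 reads c1=1 → after 1×micro: 0 ⇒ (c0=1, c1=1, c2=0)
[Gauss-Seidel] macro 6: S0 reads c0=1 → after 1×micro: 1; S1 reads c0=1 → after 1×micro: 1; S2 reads c1=1 → after 1×micro: 1 ⇒ (c0=1, c1=1, c2=1)
[Gauss-Seidel] macro 7: S0 reads c0=1 → after 1×micro: 1; S1 reads c0=1 → after 1×micro: 1; S2 reads c1=1 → after 1×micro: 0 ⇒ (c0=1, c1=1, c2=0)
[Gauss-Seidel] macro 8: S0 reads c0=1 → after 1×micro: 1; S1 reads c0=1 → after 1×micro: 1; S2 reads c1=1 → after 1×micro: 1 ⇒ (c0=1, c1=1, c2=1)
[Gauss-Seidel] macro 9: S0 reads c0=1 → after 1×micro: 1; S1 reads c0=1 → after 1×micro: 1; S2 reads c1=1 → after 1×micro: 0 ⇒ (c0=1, c1=1, c2=0)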